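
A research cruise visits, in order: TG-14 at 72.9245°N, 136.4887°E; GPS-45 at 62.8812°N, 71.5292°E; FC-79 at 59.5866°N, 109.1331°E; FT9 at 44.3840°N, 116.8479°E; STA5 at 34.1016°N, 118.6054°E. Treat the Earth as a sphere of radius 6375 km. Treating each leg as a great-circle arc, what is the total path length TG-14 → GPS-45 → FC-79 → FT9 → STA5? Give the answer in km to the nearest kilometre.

7703 km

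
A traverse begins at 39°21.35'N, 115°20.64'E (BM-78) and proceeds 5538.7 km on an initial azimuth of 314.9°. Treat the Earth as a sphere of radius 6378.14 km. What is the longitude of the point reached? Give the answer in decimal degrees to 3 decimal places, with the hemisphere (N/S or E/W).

41.623°E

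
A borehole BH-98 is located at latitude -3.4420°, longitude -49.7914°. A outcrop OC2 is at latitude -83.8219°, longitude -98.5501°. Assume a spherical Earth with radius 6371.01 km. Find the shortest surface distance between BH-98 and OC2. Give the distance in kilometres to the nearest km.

9174 km

Δφ = -80.3799°,  Δλ = -48.7587°
a = sin²(Δφ/2) + cos φ₁ cos φ₂ sin²(Δλ/2) = 0.434746
c = 2·arcsin(√a) = 1.439915 rad = 82.5011°
d = R·c = 6371.01 × 1.439915 = 9173.7 km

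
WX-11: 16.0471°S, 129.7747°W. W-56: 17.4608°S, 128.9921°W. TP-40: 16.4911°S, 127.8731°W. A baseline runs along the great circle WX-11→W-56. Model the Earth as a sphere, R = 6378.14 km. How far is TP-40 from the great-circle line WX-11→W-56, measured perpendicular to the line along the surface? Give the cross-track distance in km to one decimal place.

156.0 km

δ₁₃ = central angle WX-11→TP-40 = 0.032789 rad  (haversine)
θ₁₃ = bearing WX-11→TP-40 = 103.936°,  θ₁₂ = bearing WX-11→W-56 = 152.184°
dₓₜ = R·arcsin(sin δ₁₃ · sin(θ₁₃ − θ₁₂)) = 6378.14·arcsin(0.03278·sin(-48.249°)) = -156.009 km
|dₓₜ| = 156.009 km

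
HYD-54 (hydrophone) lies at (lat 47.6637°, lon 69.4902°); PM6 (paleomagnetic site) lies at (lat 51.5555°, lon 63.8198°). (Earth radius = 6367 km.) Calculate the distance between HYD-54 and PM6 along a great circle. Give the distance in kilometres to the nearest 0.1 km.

Δφ = 3.8918°,  Δλ = -5.6704°
a = sin²(Δφ/2) + cos φ₁ cos φ₂ sin²(Δλ/2) = 0.002178
c = 2·arcsin(√a) = 0.093361 rad = 5.3492°
d = R·c = 6367 × 0.093361 = 594.4 km

594.4 km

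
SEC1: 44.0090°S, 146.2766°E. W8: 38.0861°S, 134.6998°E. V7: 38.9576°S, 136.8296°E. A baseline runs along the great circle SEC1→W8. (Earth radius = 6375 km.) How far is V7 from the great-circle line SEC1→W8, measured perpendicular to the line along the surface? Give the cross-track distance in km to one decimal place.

34.9 km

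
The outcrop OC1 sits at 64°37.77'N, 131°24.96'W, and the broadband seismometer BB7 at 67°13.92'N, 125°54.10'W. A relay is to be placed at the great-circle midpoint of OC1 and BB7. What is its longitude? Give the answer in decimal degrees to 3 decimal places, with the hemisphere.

128.799°W

OC1: φ = +64.62950°, λ = -131.41600°
BB7: φ = +67.23200°, λ = -125.90167°
Bx = cos φ₂ cos Δλ = 0.385210,  By = cos φ₂ sin Δλ = 0.037189
φₘ = atan2(sin φ₁ + sin φ₂, √((cos φ₁ + Bx)² + By²)) = 65.95539°
λₘ = λ₁ + atan2(By, cos φ₁ + Bx) = -128.79915°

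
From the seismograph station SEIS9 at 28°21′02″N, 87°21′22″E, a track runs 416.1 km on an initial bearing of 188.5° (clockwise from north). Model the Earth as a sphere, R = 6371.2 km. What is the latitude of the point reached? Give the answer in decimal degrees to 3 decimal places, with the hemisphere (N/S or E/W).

SEIS9: φ = +28.35056°, λ = +87.35611°
δ = d/R = 416.1/6371.2 = 0.065310 rad
φ₂ = arcsin(sin φ₁ cos δ + cos φ₁ sin δ cos θ)
   = arcsin(0.47486·0.99787 + 0.88006·0.06526·-0.98902) = 24.64836°
λ₂ = λ₁ + atan2(sin θ sin δ cos φ₁, cos δ − sin φ₁ sin φ₂) = 86.74799°

24.648°N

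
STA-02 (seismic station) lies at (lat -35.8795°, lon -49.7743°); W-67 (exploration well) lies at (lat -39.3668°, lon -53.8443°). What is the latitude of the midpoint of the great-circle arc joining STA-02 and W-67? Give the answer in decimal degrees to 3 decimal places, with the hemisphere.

37.641°S

Bx = cos φ₂ cos Δλ = 0.771152,  By = cos φ₂ sin Δλ = -0.054871
φₘ = atan2(sin φ₁ + sin φ₂, √((cos φ₁ + Bx)² + By²)) = -37.64062°
λₘ = λ₁ + atan2(By, cos φ₁ + Bx) = -51.76153°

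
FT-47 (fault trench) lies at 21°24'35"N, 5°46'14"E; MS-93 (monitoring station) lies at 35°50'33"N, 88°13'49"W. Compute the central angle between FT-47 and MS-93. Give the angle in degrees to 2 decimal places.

FT-47: φ = +21.40972°, λ = +5.77056°
MS-93: φ = +35.84250°, λ = -88.23028°
Δφ = 14.4328°,  Δλ = -94.0008°
a = sin²(Δφ/2) + cos φ₁ cos φ₂ sin²(Δλ/2) = 0.419453
c = 2·arcsin(√a) = 1.408997 rad = 80.7296°

80.73°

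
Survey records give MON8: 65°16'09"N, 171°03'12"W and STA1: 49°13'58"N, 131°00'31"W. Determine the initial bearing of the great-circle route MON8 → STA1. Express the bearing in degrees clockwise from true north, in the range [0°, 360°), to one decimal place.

MON8: φ = +65.26917°, λ = -171.05333°
STA1: φ = +49.23278°, λ = -131.00861°
Δλ = 40.0447°
y = sin Δλ · cos φ₂ = 0.420123
x = cos φ₁ sin φ₂ − sin φ₁ cos φ₂ cos Δλ = -0.137192
θ = atan2(y, x) = 108.0845° → 108.0845° (mod 360°)

108.1°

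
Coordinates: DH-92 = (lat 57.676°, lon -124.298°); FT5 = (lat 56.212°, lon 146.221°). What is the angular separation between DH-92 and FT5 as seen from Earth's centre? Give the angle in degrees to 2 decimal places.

Δφ = -1.4640°,  Δλ = -89.4810°
a = sin²(Δφ/2) + cos φ₁ cos φ₂ sin²(Δλ/2) = 0.147497
c = 2·arcsin(√a) = 0.788366 rad = 45.1700°

45.17°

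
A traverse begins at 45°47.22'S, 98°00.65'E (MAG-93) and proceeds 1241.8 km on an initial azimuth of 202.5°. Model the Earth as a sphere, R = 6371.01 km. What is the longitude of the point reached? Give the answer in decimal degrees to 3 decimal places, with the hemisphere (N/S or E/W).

90.416°E

MAG-93: φ = -45.78700°, λ = +98.01083°
δ = d/R = 1241.8/6371.01 = 0.194914 rad
φ₂ = arcsin(sin φ₁ cos δ + cos φ₁ sin δ cos θ)
   = arcsin(-0.71675·0.98106 + 0.69733·0.19368·-0.92388) = -55.88969°
λ₂ = λ₁ + atan2(sin θ sin δ cos φ₁, cos δ − sin φ₁ sin φ₂) = 90.41586°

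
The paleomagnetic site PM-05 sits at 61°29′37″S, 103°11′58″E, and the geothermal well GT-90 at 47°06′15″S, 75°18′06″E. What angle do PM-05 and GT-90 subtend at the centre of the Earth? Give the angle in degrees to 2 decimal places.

21.43°

PM-05: φ = -61.49361°, λ = +103.19944°
GT-90: φ = -47.10417°, λ = +75.30167°
Δφ = 14.3894°,  Δλ = -27.8978°
a = sin²(Δφ/2) + cos φ₁ cos φ₂ sin²(Δλ/2) = 0.034562
c = 2·arcsin(√a) = 0.373994 rad = 21.4283°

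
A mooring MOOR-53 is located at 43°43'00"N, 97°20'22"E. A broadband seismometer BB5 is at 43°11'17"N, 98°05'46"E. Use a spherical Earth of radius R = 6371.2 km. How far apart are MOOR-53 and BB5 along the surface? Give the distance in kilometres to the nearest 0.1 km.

MOOR-53: φ = +43.71667°, λ = +97.33944°
BB5: φ = +43.18806°, λ = +98.09611°
Δφ = -0.5286°,  Δλ = 0.7567°
a = sin²(Δφ/2) + cos φ₁ cos φ₂ sin²(Δλ/2) = 0.000044
c = 2·arcsin(√a) = 0.013305 rad = 0.7623°
d = R·c = 6371.2 × 0.013305 = 84.8 km

84.8 km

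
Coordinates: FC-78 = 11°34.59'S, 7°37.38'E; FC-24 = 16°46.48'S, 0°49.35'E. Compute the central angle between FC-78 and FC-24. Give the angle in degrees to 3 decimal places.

8.394°

FC-78: φ = -11.57650°, λ = +7.62300°
FC-24: φ = -16.77467°, λ = +0.82250°
Δφ = -5.1982°,  Δλ = -6.8005°
a = sin²(Δφ/2) + cos φ₁ cos φ₂ sin²(Δλ/2) = 0.005356
c = 2·arcsin(√a) = 0.146499 rad = 8.3938°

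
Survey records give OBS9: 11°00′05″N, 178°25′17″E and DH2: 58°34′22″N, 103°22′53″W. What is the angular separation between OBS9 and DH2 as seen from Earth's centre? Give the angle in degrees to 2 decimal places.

74.48°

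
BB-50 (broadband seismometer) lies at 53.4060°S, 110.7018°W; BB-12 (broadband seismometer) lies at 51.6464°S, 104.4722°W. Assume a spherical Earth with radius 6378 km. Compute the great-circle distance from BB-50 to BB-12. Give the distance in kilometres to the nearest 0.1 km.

Δφ = 1.7596°,  Δλ = 6.2296°
a = sin²(Δφ/2) + cos φ₁ cos φ₂ sin²(Δλ/2) = 0.001328
c = 2·arcsin(√a) = 0.072898 rad = 4.1767°
d = R·c = 6378 × 0.072898 = 464.9 km

464.9 km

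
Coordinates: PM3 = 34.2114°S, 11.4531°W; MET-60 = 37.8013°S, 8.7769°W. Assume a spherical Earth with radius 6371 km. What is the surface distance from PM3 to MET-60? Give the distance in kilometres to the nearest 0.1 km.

Δφ = -3.5899°,  Δλ = 2.6762°
a = sin²(Δφ/2) + cos φ₁ cos φ₂ sin²(Δλ/2) = 0.001337
c = 2·arcsin(√a) = 0.073158 rad = 4.1917°
d = R·c = 6371 × 0.073158 = 466.1 km

466.1 km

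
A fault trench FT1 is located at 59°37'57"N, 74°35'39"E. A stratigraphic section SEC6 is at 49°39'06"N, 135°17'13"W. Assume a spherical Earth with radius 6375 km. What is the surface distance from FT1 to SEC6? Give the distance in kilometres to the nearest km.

7572 km

FT1: φ = +59.63250°, λ = +74.59417°
SEC6: φ = +49.65167°, λ = -135.28694°
Δφ = -9.9808°,  Δλ = 150.1189°
a = sin²(Δφ/2) + cos φ₁ cos φ₂ sin²(Δλ/2) = 0.313117
c = 2·arcsin(√a) = 1.187731 rad = 68.0520°
d = R·c = 6375 × 1.187731 = 7571.8 km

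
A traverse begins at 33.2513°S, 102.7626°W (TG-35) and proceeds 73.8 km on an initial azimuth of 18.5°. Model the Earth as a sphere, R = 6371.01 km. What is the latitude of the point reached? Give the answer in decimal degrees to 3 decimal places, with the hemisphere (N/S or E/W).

δ = d/R = 73.8/6371.01 = 0.011584 rad
φ₂ = arcsin(sin φ₁ cos δ + cos φ₁ sin δ cos θ)
   = arcsin(-0.54831·0.99993 + 0.83627·0.01158·0.94832) = -32.62165°
λ₂ = λ₁ + atan2(sin θ sin δ cos φ₁, cos δ − sin φ₁ sin φ₂) = -102.51257°

32.622°S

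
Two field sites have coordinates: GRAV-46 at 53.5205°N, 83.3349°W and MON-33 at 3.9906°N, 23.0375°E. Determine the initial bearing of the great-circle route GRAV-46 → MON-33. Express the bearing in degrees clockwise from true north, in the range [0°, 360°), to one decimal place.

Δλ = 106.3724°
y = sin Δλ · cos φ₂ = 0.957124
x = cos φ₁ sin φ₂ − sin φ₁ cos φ₂ cos Δλ = 0.267476
θ = atan2(y, x) = 74.3865° → 74.3865° (mod 360°)

74.4°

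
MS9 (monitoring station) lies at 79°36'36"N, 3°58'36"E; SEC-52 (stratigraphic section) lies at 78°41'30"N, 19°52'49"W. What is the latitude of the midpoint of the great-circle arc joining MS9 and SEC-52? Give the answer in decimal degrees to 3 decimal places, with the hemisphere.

MS9: φ = +79.61000°, λ = +3.97667°
SEC-52: φ = +78.69167°, λ = -19.88028°
Bx = cos φ₂ cos Δλ = 0.179335,  By = cos φ₂ sin Δλ = -0.079309
φₘ = atan2(sin φ₁ + sin φ₂, √((cos φ₁ + Bx)² + By²)) = 79.37932°
λₘ = λ₁ + atan2(By, cos φ₁ + Bx) = -8.45793°

79.379°N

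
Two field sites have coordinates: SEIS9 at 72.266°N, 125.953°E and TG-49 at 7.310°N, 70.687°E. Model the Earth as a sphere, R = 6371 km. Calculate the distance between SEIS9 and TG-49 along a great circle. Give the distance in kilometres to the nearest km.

Δφ = -64.9560°,  Δλ = -55.2660°
a = sin²(Δφ/2) + cos φ₁ cos φ₂ sin²(Δλ/2) = 0.353334
c = 2·arcsin(√a) = 1.273087 rad = 72.9425°
d = R·c = 6371 × 1.273087 = 8110.8 km

8111 km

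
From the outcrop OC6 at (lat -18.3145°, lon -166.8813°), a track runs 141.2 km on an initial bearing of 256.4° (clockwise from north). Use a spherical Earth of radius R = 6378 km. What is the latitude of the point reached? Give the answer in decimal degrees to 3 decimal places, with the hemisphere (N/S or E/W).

18.608°S

δ = d/R = 141.2/6378 = 0.022139 rad
φ₂ = arcsin(sin φ₁ cos δ + cos φ₁ sin δ cos θ)
   = arcsin(-0.31423·0.99975 + 0.94935·0.02214·-0.23514) = -18.60834°
λ₂ = λ₁ + atan2(sin θ sin δ cos φ₁, cos δ − sin φ₁ sin φ₂) = -168.18220°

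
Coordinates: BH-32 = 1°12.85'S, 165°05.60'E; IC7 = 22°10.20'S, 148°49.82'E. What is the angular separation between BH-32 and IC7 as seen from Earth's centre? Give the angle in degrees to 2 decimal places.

26.26°

BH-32: φ = -1.21417°, λ = +165.09333°
IC7: φ = -22.17000°, λ = +148.83033°
Δφ = -20.9558°,  Δλ = -16.2630°
a = sin²(Δφ/2) + cos φ₁ cos φ₂ sin²(Δλ/2) = 0.051595
c = 2·arcsin(√a) = 0.458292 rad = 26.2582°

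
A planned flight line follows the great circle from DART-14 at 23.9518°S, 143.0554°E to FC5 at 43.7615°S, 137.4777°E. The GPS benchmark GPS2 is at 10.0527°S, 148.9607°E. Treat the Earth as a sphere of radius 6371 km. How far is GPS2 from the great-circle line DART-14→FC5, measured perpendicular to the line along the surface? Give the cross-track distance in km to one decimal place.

δ₁₃ = central angle DART-14→GPS2 = 0.261725 rad  (haversine)
θ₁₃ = bearing DART-14→GPS2 = 23.049°,  θ₁₂ = bearing DART-14→FC5 = 191.656°
dₓₜ = R·arcsin(sin δ₁₃ · sin(θ₁₃ − θ₁₂)) = 6371·arcsin(0.25875·sin(-168.607°)) = -325.784 km
|dₓₜ| = 325.784 km

325.8 km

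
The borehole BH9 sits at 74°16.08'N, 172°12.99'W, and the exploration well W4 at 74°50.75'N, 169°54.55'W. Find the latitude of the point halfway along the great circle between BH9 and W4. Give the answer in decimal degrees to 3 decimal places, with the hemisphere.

BH9: φ = +74.26800°, λ = -172.21650°
W4: φ = +74.84583°, λ = -169.90917°
Bx = cos φ₂ cos Δλ = 0.261205,  By = cos φ₂ sin Δλ = 0.010525
φₘ = atan2(sin φ₁ + sin φ₂, √((cos φ₁ + Bx)² + By²)) = 74.55990°
λₘ = λ₁ + atan2(By, cos φ₁ + Bx) = -171.08389°

74.560°N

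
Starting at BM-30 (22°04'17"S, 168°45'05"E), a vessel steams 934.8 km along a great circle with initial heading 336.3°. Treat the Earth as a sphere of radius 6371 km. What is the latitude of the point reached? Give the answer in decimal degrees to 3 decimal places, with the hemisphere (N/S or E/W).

14.339°S

BM-30: φ = -22.07139°, λ = +168.75139°
δ = d/R = 934.8/6371 = 0.146727 rad
φ₂ = arcsin(sin φ₁ cos δ + cos φ₁ sin δ cos θ)
   = arcsin(-0.37576·0.98925 + 0.92672·0.14620·0.91566) = -14.33928°
λ₂ = λ₁ + atan2(sin θ sin δ cos φ₁, cos δ − sin φ₁ sin φ₂) = 165.27398°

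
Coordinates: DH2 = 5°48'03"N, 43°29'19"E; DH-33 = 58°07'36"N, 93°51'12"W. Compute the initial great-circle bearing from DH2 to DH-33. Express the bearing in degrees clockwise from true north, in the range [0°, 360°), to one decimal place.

338.0°

DH2: φ = +5.80083°, λ = +43.48861°
DH-33: φ = +58.12667°, λ = -93.85333°
Δλ = -137.3419°
y = sin Δλ · cos φ₂ = -0.357813
x = cos φ₁ sin φ₂ − sin φ₁ cos φ₂ cos Δλ = 0.884118
θ = atan2(y, x) = -22.0338° → 337.9662° (mod 360°)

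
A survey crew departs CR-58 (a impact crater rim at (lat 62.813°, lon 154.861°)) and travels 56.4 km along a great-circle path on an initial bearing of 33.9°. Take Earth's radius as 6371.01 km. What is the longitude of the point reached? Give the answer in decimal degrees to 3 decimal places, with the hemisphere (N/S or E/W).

δ = d/R = 56.4/6371.01 = 0.008853 rad
φ₂ = arcsin(sin φ₁ cos δ + cos φ₁ sin δ cos θ)
   = arcsin(0.88952·0.99996 + 0.45690·0.00885·0.83001) = 63.23261°
λ₂ = λ₁ + atan2(sin θ sin δ cos φ₁, cos δ − sin φ₁ sin φ₂) = 155.48915°

155.489°E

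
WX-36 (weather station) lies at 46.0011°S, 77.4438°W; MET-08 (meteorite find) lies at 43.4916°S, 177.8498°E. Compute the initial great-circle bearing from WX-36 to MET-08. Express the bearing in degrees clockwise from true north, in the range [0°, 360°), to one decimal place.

229.0°

Δλ = -104.7064°
y = sin Δλ · cos φ₂ = -0.701708
x = cos φ₁ sin φ₂ − sin φ₁ cos φ₂ cos Δλ = -0.610574
θ = atan2(y, x) = -131.0273° → 228.9727° (mod 360°)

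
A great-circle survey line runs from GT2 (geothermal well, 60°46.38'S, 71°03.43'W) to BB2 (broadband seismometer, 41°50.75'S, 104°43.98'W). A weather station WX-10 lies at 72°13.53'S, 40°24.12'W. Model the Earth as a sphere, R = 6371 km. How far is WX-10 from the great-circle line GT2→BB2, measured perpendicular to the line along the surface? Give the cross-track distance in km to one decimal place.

876.6 km

GT2: φ = -60.77300°, λ = -71.05717°
BB2: φ = -41.84583°, λ = -104.73300°
WX-10: φ = -72.22550°, λ = -40.40200°
δ₁₃ = central angle GT2→WX-10 = 0.286427 rad  (haversine)
θ₁₃ = bearing GT2→WX-10 = 146.570°,  θ₁₂ = bearing GT2→BB2 = 297.526°
dₓₜ = R·arcsin(sin δ₁₃ · sin(θ₁₃ − θ₁₂)) = 6371·arcsin(0.28253·sin(-150.956°)) = -876.609 km
|dₓₜ| = 876.609 km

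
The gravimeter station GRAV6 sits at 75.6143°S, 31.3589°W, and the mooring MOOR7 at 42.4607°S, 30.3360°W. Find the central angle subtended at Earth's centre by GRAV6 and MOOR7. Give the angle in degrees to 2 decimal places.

33.16°

Δφ = 33.1536°,  Δλ = 1.0229°
a = sin²(Δφ/2) + cos φ₁ cos φ₂ sin²(Δλ/2) = 0.081411
c = 2·arcsin(√a) = 0.578693 rad = 33.1567°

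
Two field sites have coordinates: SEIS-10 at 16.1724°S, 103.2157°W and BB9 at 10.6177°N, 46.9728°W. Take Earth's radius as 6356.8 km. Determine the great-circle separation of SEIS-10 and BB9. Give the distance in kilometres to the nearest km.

6852 km

Δφ = 26.7901°,  Δλ = 56.2429°
a = sin²(Δφ/2) + cos φ₁ cos φ₂ sin²(Δλ/2) = 0.263387
c = 2·arcsin(√a) = 1.077847 rad = 61.7561°
d = R·c = 6356.8 × 1.077847 = 6851.7 km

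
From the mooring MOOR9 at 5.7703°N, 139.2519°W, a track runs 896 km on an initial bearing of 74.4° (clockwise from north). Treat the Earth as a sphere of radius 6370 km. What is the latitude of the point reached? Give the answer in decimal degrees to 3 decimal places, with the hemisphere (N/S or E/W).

δ = d/R = 896/6370 = 0.140659 rad
φ₂ = arcsin(sin φ₁ cos δ + cos φ₁ sin δ cos θ)
   = arcsin(0.10054·0.99012 + 0.99493·0.14020·0.26892) = 7.87764°
λ₂ = λ₁ + atan2(sin θ sin δ cos φ₁, cos δ − sin φ₁ sin φ₂) = -131.41706°

7.878°N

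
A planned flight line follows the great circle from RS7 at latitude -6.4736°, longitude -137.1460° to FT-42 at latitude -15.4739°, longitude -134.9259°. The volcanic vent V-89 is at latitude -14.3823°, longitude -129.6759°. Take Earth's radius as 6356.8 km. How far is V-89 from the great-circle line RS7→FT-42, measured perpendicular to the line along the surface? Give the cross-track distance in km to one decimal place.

δ₁₃ = central angle RS7→V-89 = 0.188322 rad  (haversine)
θ₁₃ = bearing RS7→V-89 = 137.725°,  θ₁₂ = bearing RS7→FT-42 = 166.584°
dₓₜ = R·arcsin(sin δ₁₃ · sin(θ₁₃ − θ₁₂)) = 6356.8·arcsin(0.18721·sin(-28.859°)) = -575.176 km
|dₓₜ| = 575.176 km

575.2 km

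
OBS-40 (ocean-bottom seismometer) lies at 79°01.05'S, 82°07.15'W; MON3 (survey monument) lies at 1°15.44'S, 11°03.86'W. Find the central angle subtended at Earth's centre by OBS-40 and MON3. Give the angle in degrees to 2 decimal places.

OBS-40: φ = -79.01750°, λ = -82.11917°
MON3: φ = -1.25733°, λ = -11.06433°
Δφ = 77.7602°,  Δλ = 71.0548°
a = sin²(Δφ/2) + cos φ₁ cos φ₂ sin²(Δλ/2) = 0.458311
c = 2·arcsin(√a) = 1.487322 rad = 85.2173°

85.22°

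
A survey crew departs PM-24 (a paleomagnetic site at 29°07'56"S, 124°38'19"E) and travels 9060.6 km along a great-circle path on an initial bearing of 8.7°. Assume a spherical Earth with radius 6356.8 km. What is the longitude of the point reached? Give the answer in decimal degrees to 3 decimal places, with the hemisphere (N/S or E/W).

PM-24: φ = -29.13222°, λ = +124.63861°
δ = d/R = 9060.6/6356.8 = 1.425340 rad
φ₂ = arcsin(sin φ₁ cos δ + cos φ₁ sin δ cos θ)
   = arcsin(-0.48683·0.14494 + 0.87350·0.98944·0.98849) = 51.60680°
λ₂ = λ₁ + atan2(sin θ sin δ cos φ₁, cos δ − sin φ₁ sin φ₂) = 138.58316°

138.583°E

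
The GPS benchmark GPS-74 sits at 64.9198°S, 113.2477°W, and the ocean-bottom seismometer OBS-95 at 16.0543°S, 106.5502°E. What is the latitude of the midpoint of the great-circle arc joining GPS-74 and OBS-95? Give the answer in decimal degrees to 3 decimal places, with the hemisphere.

59.701°S

Bx = cos φ₂ cos Δλ = -0.738343,  By = cos φ₂ sin Δλ = -0.615118
φₘ = atan2(sin φ₁ + sin φ₂, √((cos φ₁ + Bx)² + By²)) = -59.70085°
λₘ = λ₁ + atan2(By, cos φ₁ + Bx) = 129.67559°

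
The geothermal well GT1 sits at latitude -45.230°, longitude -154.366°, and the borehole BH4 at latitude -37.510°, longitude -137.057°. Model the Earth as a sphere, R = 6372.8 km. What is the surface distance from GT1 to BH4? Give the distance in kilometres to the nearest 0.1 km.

Δφ = 7.7200°,  Δλ = 17.3090°
a = sin²(Δφ/2) + cos φ₁ cos φ₂ sin²(Δλ/2) = 0.017181
c = 2·arcsin(√a) = 0.262912 rad = 15.0638°
d = R·c = 6372.8 × 0.262912 = 1675.5 km

1675.5 km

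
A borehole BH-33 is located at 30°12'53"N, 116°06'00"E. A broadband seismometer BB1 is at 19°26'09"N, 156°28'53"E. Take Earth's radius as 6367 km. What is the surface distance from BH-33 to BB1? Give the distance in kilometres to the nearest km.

4221 km

BH-33: φ = +30.21472°, λ = +116.10000°
BB1: φ = +19.43583°, λ = +156.48139°
Δφ = -10.7789°,  Δλ = 40.3814°
a = sin²(Δφ/2) + cos φ₁ cos φ₂ sin²(Δλ/2) = 0.105898
c = 2·arcsin(√a) = 0.662910 rad = 37.9819°
d = R·c = 6367 × 0.662910 = 4220.7 km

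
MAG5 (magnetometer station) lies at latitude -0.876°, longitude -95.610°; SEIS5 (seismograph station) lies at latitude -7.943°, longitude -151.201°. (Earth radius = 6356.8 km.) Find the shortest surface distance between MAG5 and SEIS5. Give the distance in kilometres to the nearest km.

6194 km

Δφ = -7.0670°,  Δλ = -55.5910°
a = sin²(Δφ/2) + cos φ₁ cos φ₂ sin²(Δλ/2) = 0.219139
c = 2·arcsin(√a) = 0.974330 rad = 55.8250°
d = R·c = 6356.8 × 0.974330 = 6193.6 km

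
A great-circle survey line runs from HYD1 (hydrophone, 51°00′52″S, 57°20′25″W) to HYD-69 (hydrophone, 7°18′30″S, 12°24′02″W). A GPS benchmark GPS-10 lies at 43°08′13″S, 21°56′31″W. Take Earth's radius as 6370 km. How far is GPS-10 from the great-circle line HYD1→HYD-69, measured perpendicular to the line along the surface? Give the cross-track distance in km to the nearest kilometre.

1329 km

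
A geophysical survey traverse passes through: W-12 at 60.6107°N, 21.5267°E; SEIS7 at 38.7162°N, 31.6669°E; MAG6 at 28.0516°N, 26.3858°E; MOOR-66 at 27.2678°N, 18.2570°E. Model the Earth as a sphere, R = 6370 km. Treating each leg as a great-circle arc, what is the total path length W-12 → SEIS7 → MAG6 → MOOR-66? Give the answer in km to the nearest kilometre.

4622 km

W-12→SEIS7: c = 0.397863 rad, d = 2534.39 km
SEIS7→MAG6: c = 0.201316 rad, d = 1282.38 km
MAG6→MOOR-66: c = 0.126379 rad, d = 805.03 km
Total = 2534.39 + 1282.38 + 805.03 = 4621.80 km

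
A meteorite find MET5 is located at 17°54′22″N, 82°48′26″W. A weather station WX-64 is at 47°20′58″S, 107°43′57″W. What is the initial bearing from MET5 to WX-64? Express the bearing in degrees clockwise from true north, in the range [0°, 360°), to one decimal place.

MET5: φ = +17.90611°, λ = -82.80722°
WX-64: φ = -47.34944°, λ = -107.73250°
Δλ = -24.9253°
y = sin Δλ · cos φ₂ = -0.285533
x = cos φ₁ sin φ₂ − sin φ₁ cos φ₂ cos Δλ = -0.888781
θ = atan2(y, x) = -162.1897° → 197.8103° (mod 360°)

197.8°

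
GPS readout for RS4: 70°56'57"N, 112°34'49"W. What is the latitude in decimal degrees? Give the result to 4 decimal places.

70.9492°N

70° + 56′/60 + 57″/3600 = 70 + 0.93333 + 0.01583 = 70.9492°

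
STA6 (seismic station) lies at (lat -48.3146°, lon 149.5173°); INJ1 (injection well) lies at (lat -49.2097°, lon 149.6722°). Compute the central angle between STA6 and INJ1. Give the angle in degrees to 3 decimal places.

0.901°

Δφ = -0.8951°,  Δλ = 0.1549°
a = sin²(Δφ/2) + cos φ₁ cos φ₂ sin²(Δλ/2) = 0.000062
c = 2·arcsin(√a) = 0.015724 rad = 0.9009°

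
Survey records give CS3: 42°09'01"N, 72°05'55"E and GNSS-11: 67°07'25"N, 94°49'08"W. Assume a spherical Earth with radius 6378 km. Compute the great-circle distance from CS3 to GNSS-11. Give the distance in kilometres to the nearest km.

7822 km

CS3: φ = +42.15028°, λ = +72.09861°
GNSS-11: φ = +67.12361°, λ = -94.81889°
Δφ = 24.9733°,  Δλ = -166.9175°
a = sin²(Δφ/2) + cos φ₁ cos φ₂ sin²(Δλ/2) = 0.331218
c = 2·arcsin(√a) = 1.226468 rad = 70.2714°
d = R·c = 6378 × 1.226468 = 7822.4 km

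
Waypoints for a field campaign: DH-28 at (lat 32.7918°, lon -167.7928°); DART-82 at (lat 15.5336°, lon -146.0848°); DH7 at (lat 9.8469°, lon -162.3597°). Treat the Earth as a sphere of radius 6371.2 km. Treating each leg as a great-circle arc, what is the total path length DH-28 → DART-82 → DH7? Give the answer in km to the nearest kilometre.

4784 km

DH-28→DART-82: c = 0.456644 rad, d = 2909.37 km
DART-82→DH7: c = 0.294184 rad, d = 1874.30 km
Total = 2909.37 + 1874.30 = 4783.67 km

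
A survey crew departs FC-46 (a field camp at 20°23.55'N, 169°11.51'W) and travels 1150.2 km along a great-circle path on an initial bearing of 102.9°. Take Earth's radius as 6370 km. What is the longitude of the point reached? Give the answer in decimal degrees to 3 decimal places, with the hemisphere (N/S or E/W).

158.599°W

FC-46: φ = +20.39250°, λ = -169.19183°
δ = d/R = 1150.2/6370 = 0.180565 rad
φ₂ = arcsin(sin φ₁ cos δ + cos φ₁ sin δ cos θ)
   = arcsin(0.34845·0.98374 + 0.93733·0.17959·-0.22325) = 17.77047°
λ₂ = λ₁ + atan2(sin θ sin δ cos φ₁, cos δ − sin φ₁ sin φ₂) = -158.59926°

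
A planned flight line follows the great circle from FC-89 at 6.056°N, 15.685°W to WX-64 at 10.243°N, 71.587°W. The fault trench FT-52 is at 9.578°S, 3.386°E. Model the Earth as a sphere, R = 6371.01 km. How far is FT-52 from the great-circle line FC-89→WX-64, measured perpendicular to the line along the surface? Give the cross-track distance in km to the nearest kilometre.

1378 km

δ₁₃ = central angle FC-89→FT-52 = 0.429475 rad  (haversine)
θ₁₃ = bearing FC-89→FT-52 = 129.308°,  θ₁₂ = bearing FC-89→WX-64 = 278.283°
dₓₜ = R·arcsin(sin δ₁₃ · sin(θ₁₃ − θ₁₂)) = 6371.01·arcsin(0.41639·sin(-148.975°)) = -1378.043 km
|dₓₜ| = 1378.043 km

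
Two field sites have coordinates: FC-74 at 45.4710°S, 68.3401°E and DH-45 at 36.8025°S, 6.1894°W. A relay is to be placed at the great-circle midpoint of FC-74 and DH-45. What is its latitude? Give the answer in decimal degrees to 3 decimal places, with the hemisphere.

Bx = cos φ₂ cos Δλ = 0.213582,  By = cos φ₂ sin Δλ = -0.771694
φₘ = atan2(sin φ₁ + sin φ₂, √((cos φ₁ + Bx)² + By²)) = -47.62673°
λₘ = λ₁ + atan2(By, cos φ₁ + Bx) = 28.19187°

47.627°S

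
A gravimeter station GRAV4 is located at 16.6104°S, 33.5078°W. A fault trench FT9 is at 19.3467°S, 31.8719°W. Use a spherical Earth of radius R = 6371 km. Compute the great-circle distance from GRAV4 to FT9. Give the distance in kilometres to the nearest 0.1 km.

350.0 km

Δφ = -2.7363°,  Δλ = 1.6359°
a = sin²(Δφ/2) + cos φ₁ cos φ₂ sin²(Δλ/2) = 0.000754
c = 2·arcsin(√a) = 0.054937 rad = 3.1477°
d = R·c = 6371 × 0.054937 = 350.0 km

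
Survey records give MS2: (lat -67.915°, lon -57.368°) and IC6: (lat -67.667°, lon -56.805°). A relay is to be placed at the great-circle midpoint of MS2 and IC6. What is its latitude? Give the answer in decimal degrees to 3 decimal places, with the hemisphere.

Bx = cos φ₂ cos Δλ = 0.379971,  By = cos φ₂ sin Δλ = 0.003734
φₘ = atan2(sin φ₁ + sin φ₂, √((cos φ₁ + Bx)² + By²)) = -67.79124°
λₘ = λ₁ + atan2(By, cos φ₁ + Bx) = -57.08501°

67.791°S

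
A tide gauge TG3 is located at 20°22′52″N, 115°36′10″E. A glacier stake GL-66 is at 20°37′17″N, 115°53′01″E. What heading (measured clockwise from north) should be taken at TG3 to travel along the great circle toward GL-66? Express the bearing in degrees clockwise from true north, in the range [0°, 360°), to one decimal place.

TG3: φ = +20.38111°, λ = +115.60278°
GL-66: φ = +20.62139°, λ = +115.88361°
Δλ = 0.2808°
y = sin Δλ · cos φ₂ = 0.004587
x = cos φ₁ sin φ₂ − sin φ₁ cos φ₂ cos Δλ = 0.004198
θ = atan2(y, x) = 47.5410° → 47.5410° (mod 360°)

47.5°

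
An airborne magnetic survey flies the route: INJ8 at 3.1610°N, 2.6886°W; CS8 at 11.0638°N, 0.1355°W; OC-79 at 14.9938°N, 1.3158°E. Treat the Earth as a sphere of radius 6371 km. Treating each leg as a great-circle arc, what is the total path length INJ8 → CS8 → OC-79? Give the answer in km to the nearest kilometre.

1387 km

INJ8→CS8: c = 0.144833 rad, d = 922.73 km
CS8→OC-79: c = 0.072894 rad, d = 464.41 km
Total = 922.73 + 464.41 = 1387.14 km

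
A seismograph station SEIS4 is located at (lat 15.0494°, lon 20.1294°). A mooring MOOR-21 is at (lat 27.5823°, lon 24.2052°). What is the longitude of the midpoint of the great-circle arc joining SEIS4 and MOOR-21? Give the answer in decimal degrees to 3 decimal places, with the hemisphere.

Bx = cos φ₂ cos Δλ = 0.884105,  By = cos φ₂ sin Δλ = 0.062998
φₘ = atan2(sin φ₁ + sin φ₂, √((cos φ₁ + Bx)² + By²)) = 21.32811°
λₘ = λ₁ + atan2(By, cos φ₁ + Bx) = 22.07994°

22.080°E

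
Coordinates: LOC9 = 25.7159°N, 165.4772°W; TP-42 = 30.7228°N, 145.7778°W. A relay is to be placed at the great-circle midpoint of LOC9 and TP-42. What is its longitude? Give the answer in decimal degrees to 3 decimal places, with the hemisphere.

155.861°W

Bx = cos φ₂ cos Δλ = 0.809337,  By = cos φ₂ sin Δλ = 0.289775
φₘ = atan2(sin φ₁ + sin φ₂, √((cos φ₁ + Bx)² + By²)) = 28.57510°
λₘ = λ₁ + atan2(By, cos φ₁ + Bx) = -155.86090°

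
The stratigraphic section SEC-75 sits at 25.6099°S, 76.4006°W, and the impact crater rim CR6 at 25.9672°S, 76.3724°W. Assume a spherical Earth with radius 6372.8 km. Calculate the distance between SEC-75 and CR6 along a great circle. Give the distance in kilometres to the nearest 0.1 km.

39.8 km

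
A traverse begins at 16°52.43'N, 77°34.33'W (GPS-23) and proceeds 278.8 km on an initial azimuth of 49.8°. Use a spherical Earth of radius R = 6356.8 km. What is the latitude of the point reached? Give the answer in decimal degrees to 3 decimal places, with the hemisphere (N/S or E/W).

GPS-23: φ = +16.87383°, λ = -77.57217°
δ = d/R = 278.8/6356.8 = 0.043859 rad
φ₂ = arcsin(sin φ₁ cos δ + cos φ₁ sin δ cos θ)
   = arcsin(0.29027·0.99904 + 0.95695·0.04384·0.64546) = 18.48567°
λ₂ = λ₁ + atan2(sin θ sin δ cos φ₁, cos δ − sin φ₁ sin φ₂) = -75.54862°

18.486°N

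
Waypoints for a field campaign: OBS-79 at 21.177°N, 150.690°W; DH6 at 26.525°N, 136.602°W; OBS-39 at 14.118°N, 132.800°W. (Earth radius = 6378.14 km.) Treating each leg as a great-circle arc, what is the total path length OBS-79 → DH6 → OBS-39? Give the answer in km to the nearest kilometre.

OBS-79→DH6: c = 0.243279 rad, d = 1551.67 km
DH6→OBS-39: c = 0.225259 rad, d = 1436.73 km
Total = 1551.67 + 1436.73 = 2988.40 km

2988 km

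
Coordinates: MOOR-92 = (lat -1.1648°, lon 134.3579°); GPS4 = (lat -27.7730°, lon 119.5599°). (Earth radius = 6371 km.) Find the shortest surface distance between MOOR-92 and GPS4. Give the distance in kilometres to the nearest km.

3352 km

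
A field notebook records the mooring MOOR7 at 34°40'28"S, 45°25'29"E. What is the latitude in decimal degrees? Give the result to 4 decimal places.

34.6744°S

34° + 40′/60 + 28″/3600 = 34 + 0.66667 + 0.00778 = 34.6744°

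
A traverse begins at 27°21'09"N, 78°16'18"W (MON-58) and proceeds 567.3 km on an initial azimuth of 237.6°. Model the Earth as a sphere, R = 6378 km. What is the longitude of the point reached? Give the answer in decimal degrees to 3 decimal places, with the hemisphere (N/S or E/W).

83.001°W

MON-58: φ = +27.35250°, λ = -78.27167°
δ = d/R = 567.3/6378 = 0.088946 rad
φ₂ = arcsin(sin φ₁ cos δ + cos φ₁ sin δ cos θ)
   = arcsin(0.45946·0.99605 + 0.88820·0.08883·-0.53583) = 24.54273°
λ₂ = λ₁ + atan2(sin θ sin δ cos φ₁, cos δ − sin φ₁ sin φ₂) = -83.00108°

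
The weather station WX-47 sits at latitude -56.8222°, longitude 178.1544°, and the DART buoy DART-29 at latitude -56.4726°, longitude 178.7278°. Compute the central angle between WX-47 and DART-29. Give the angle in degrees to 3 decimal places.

0.471°

Δφ = 0.3496°,  Δλ = 0.5734°
a = sin²(Δφ/2) + cos φ₁ cos φ₂ sin²(Δλ/2) = 0.000017
c = 2·arcsin(√a) = 0.008216 rad = 0.4707°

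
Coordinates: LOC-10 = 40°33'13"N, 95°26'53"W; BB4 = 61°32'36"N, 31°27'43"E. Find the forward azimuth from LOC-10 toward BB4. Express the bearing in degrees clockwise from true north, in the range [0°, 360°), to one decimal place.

24.0°

LOC-10: φ = +40.55361°, λ = -95.44806°
BB4: φ = +61.54333°, λ = +31.46194°
Δλ = 126.9100°
y = sin Δλ · cos φ₂ = 0.380995
x = cos φ₁ sin φ₂ − sin φ₁ cos φ₂ cos Δλ = 0.854049
θ = atan2(y, x) = 24.0419° → 24.0419° (mod 360°)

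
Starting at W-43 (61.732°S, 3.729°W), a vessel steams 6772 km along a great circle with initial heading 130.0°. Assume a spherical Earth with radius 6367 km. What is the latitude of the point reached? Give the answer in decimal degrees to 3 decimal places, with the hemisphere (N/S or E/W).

43.939°S

δ = d/R = 6772/6367 = 1.063609 rad
φ₂ = arcsin(sin φ₁ cos δ + cos φ₁ sin δ cos θ)
   = arcsin(-0.88074·0.48572 + 0.47360·0.87411·-0.64279) = -43.93914°
λ₂ = λ₁ + atan2(sin θ sin δ cos φ₁, cos δ − sin φ₁ sin φ₂) = 107.84950°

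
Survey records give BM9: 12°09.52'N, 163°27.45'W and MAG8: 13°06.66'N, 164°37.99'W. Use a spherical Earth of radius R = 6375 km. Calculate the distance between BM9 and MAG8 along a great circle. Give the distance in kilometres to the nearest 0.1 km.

165.9 km

BM9: φ = +12.15867°, λ = -163.45750°
MAG8: φ = +13.11100°, λ = -164.63317°
Δφ = 0.9523°,  Δλ = -1.1757°
a = sin²(Δφ/2) + cos φ₁ cos φ₂ sin²(Δλ/2) = 0.000169
c = 2·arcsin(√a) = 0.026022 rad = 1.4910°
d = R·c = 6375 × 0.026022 = 165.9 km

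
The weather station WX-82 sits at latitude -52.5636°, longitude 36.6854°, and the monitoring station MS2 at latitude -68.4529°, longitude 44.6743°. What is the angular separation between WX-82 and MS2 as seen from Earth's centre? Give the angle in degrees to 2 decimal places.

Δφ = -15.8893°,  Δλ = 7.9889°
a = sin²(Δφ/2) + cos φ₁ cos φ₂ sin²(Δλ/2) = 0.020187
c = 2·arcsin(√a) = 0.285128 rad = 16.3366°

16.34°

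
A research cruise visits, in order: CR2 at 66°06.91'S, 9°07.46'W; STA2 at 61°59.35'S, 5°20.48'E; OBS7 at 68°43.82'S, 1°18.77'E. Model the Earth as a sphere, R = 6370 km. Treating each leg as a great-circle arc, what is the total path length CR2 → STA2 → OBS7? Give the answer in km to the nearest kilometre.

CR2: φ = -66.11517°, λ = -9.12433°
STA2: φ = -61.98917°, λ = +5.34133°
OBS7: φ = -68.73033°, λ = +1.31283°
CR2→STA2: c = 0.131397 rad, d = 837.00 km
STA2→OBS7: c = 0.121189 rad, d = 771.97 km
Total = 837.00 + 771.97 = 1608.97 km

1609 km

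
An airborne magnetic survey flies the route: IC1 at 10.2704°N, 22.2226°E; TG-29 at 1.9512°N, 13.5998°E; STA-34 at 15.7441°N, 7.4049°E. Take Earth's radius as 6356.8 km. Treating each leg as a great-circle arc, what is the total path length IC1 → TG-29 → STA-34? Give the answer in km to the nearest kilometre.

2998 km

IC1→TG-29: c = 0.208407 rad, d = 1324.80 km
TG-29→STA-34: c = 0.263260 rad, d = 1673.49 km
Total = 1324.80 + 1673.49 = 2998.29 km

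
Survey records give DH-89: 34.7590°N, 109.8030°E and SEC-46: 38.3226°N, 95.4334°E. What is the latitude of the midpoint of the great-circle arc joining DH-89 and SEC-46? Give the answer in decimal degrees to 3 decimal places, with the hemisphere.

36.757°N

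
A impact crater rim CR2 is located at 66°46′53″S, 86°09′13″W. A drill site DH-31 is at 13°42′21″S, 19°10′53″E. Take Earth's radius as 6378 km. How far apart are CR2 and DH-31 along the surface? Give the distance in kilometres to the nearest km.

9274 km

CR2: φ = -66.78139°, λ = -86.15361°
DH-31: φ = -13.70583°, λ = +19.18139°
Δφ = 53.0756°,  Δλ = 105.3350°
a = sin²(Δφ/2) + cos φ₁ cos φ₂ sin²(Δλ/2) = 0.441773
c = 2·arcsin(√a) = 1.454077 rad = 83.3125°
d = R·c = 6378 × 1.454077 = 9274.1 km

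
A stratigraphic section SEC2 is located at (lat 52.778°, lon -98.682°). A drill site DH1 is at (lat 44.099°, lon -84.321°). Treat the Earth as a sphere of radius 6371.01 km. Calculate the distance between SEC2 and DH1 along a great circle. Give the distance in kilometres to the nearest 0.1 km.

1428.3 km

Δφ = -8.6790°,  Δλ = 14.3610°
a = sin²(Δφ/2) + cos φ₁ cos φ₂ sin²(Δλ/2) = 0.012512
c = 2·arcsin(√a) = 0.224188 rad = 12.8450°
d = R·c = 6371.01 × 0.224188 = 1428.3 km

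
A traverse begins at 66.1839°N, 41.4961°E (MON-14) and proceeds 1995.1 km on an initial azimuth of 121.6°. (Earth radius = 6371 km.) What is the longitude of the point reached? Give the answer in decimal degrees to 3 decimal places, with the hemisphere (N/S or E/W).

67.756°E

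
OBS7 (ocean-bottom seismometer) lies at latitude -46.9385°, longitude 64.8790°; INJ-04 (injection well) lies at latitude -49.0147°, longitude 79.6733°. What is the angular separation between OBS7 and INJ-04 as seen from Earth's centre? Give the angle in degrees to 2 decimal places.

Δφ = -2.0762°,  Δλ = 14.7943°
a = sin²(Δφ/2) + cos φ₁ cos φ₂ sin²(Δλ/2) = 0.007751
c = 2·arcsin(√a) = 0.176308 rad = 10.1017°

10.10°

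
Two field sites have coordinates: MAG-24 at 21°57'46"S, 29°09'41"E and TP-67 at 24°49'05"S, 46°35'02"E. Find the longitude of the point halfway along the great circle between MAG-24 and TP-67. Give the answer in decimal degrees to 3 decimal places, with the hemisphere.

37.778°E

MAG-24: φ = -21.96278°, λ = +29.16139°
TP-67: φ = -24.81806°, λ = +46.58389°
Bx = cos φ₂ cos Δλ = 0.866005,  By = cos φ₂ sin Δλ = 0.271763
φₘ = atan2(sin φ₁ + sin φ₂, √((cos φ₁ + Bx)² + By²)) = -23.63358°
λₘ = λ₁ + atan2(By, cos φ₁ + Bx) = 37.77800°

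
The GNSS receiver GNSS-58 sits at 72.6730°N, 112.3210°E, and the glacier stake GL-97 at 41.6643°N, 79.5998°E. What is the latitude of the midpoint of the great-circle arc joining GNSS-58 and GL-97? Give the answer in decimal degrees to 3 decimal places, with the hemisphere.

Bx = cos φ₂ cos Δλ = 0.628503,  By = cos φ₂ sin Δλ = -0.403820
φₘ = atan2(sin φ₁ + sin φ₂, √((cos φ₁ + Bx)² + By²)) = 58.03519°
λₘ = λ₁ + atan2(By, cos φ₁ + Bx) = 88.76684°

58.035°N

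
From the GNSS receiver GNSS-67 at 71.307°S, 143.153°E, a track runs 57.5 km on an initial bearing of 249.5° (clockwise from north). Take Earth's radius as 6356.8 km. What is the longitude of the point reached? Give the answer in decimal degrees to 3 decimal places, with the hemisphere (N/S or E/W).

141.624°E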